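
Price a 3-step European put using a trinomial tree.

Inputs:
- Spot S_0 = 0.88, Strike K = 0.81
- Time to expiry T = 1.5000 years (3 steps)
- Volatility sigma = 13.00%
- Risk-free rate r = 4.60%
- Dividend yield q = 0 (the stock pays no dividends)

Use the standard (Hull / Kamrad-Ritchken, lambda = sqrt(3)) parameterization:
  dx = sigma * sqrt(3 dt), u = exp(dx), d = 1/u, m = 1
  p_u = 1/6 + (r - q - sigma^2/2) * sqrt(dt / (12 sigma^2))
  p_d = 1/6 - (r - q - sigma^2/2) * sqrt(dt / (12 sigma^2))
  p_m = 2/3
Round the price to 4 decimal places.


dt = T/N = 0.500000; dx = sigma*sqrt(3*dt) = 0.159217
u = exp(dx) = 1.172592; d = 1/u = 0.852811
p_u = 0.225627, p_m = 0.666667, p_d = 0.107706
Discount per step: exp(-r*dt) = 0.977262
Stock lattice S(k, j) with j the centered position index:
  k=0: S(0,+0) = 0.8800
  k=1: S(1,-1) = 0.7505; S(1,+0) = 0.8800; S(1,+1) = 1.0319
  k=2: S(2,-2) = 0.6400; S(2,-1) = 0.7505; S(2,+0) = 0.8800; S(2,+1) = 1.0319; S(2,+2) = 1.2100
  k=3: S(3,-3) = 0.5458; S(3,-2) = 0.6400; S(3,-1) = 0.7505; S(3,+0) = 0.8800; S(3,+1) = 1.0319; S(3,+2) = 1.2100; S(3,+3) = 1.4188
Terminal payoffs V(N, j) = max(K - S_T, 0):
  V(3,-3) = 0.264190; V(3,-2) = 0.169987; V(3,-1) = 0.059526; V(3,+0) = 0.000000; V(3,+1) = 0.000000; V(3,+2) = 0.000000; V(3,+3) = 0.000000
Backward induction: V(k, j) = exp(-r*dt) * [p_u * V(k+1, j+1) + p_m * V(k+1, j) + p_d * V(k+1, j-1)]
  V(2,-2) = exp(-r*dt) * [p_u*0.059526 + p_m*0.169987 + p_d*0.264190] = 0.151681
  V(2,-1) = exp(-r*dt) * [p_u*0.000000 + p_m*0.059526 + p_d*0.169987] = 0.056674
  V(2,+0) = exp(-r*dt) * [p_u*0.000000 + p_m*0.000000 + p_d*0.059526] = 0.006266
  V(2,+1) = exp(-r*dt) * [p_u*0.000000 + p_m*0.000000 + p_d*0.000000] = 0.000000
  V(2,+2) = exp(-r*dt) * [p_u*0.000000 + p_m*0.000000 + p_d*0.000000] = 0.000000
  V(1,-1) = exp(-r*dt) * [p_u*0.006266 + p_m*0.056674 + p_d*0.151681] = 0.054271
  V(1,+0) = exp(-r*dt) * [p_u*0.000000 + p_m*0.006266 + p_d*0.056674] = 0.010047
  V(1,+1) = exp(-r*dt) * [p_u*0.000000 + p_m*0.000000 + p_d*0.006266] = 0.000659
  V(0,+0) = exp(-r*dt) * [p_u*0.000659 + p_m*0.010047 + p_d*0.054271] = 0.012404

Answer: Price = V(0,0) = 0.0124


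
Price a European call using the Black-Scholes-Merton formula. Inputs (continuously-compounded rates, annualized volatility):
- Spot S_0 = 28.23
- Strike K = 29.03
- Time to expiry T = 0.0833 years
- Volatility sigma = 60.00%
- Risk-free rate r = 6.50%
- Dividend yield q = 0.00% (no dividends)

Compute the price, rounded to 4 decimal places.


Answer: Price = 1.6650

Derivation:
d1 = (ln(S/K) + (r - q + 0.5*sigma^2) * T) / (sigma * sqrt(T)) = -0.04351803
d2 = d1 - sigma * sqrt(T) = -0.21668846
exp(-rT) = 0.99460013; exp(-qT) = 1.00000000
C = S_0 * exp(-qT) * N(d1) - K * exp(-rT) * N(d2)
N(d1) = 0.48264430; N(d2) = 0.41422557
C = 28.2300 * 1.00000000 * 0.48264430 - 29.0300 * 0.99460013 * 0.41422557 = 1.6650


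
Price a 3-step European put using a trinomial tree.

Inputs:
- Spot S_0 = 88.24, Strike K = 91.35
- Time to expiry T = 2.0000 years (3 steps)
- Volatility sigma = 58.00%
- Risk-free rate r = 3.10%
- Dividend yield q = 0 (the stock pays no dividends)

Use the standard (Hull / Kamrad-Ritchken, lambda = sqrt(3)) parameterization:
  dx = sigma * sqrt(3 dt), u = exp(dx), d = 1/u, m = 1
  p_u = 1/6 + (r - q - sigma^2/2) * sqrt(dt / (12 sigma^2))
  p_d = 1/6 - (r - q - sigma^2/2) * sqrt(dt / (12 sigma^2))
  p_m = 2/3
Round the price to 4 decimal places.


Answer: Price = V(0,0) = 24.3701

Derivation:
dt = T/N = 0.666667; dx = sigma*sqrt(3*dt) = 0.820244
u = exp(dx) = 2.271054; d = 1/u = 0.440324
p_u = 0.110911, p_m = 0.666667, p_d = 0.222422
Discount per step: exp(-r*dt) = 0.979545
Stock lattice S(k, j) with j the centered position index:
  k=0: S(0,+0) = 88.2400
  k=1: S(1,-1) = 38.8542; S(1,+0) = 88.2400; S(1,+1) = 200.3978
  k=2: S(2,-2) = 17.1085; S(2,-1) = 38.8542; S(2,+0) = 88.2400; S(2,+1) = 200.3978; S(2,+2) = 455.1141
  k=3: S(3,-3) = 7.5333; S(3,-2) = 17.1085; S(3,-1) = 38.8542; S(3,+0) = 88.2400; S(3,+1) = 200.3978; S(3,+2) = 455.1141; S(3,+3) = 1033.5885
Terminal payoffs V(N, j) = max(K - S_T, 0):
  V(3,-3) = 83.816733; V(3,-2) = 74.241547; V(3,-1) = 52.495787; V(3,+0) = 3.110000; V(3,+1) = 0.000000; V(3,+2) = 0.000000; V(3,+3) = 0.000000
Backward induction: V(k, j) = exp(-r*dt) * [p_u * V(k+1, j+1) + p_m * V(k+1, j) + p_d * V(k+1, j-1)]
  V(2,-2) = exp(-r*dt) * [p_u*52.495787 + p_m*74.241547 + p_d*83.816733] = 72.446633
  V(2,-1) = exp(-r*dt) * [p_u*3.110000 + p_m*52.495787 + p_d*74.241547] = 50.794436
  V(2,+0) = exp(-r*dt) * [p_u*0.000000 + p_m*3.110000 + p_d*52.495787] = 13.468333
  V(2,+1) = exp(-r*dt) * [p_u*0.000000 + p_m*0.000000 + p_d*3.110000] = 0.677585
  V(2,+2) = exp(-r*dt) * [p_u*0.000000 + p_m*0.000000 + p_d*0.000000] = 0.000000
  V(1,-1) = exp(-r*dt) * [p_u*13.468333 + p_m*50.794436 + p_d*72.446633] = 50.417692
  V(1,+0) = exp(-r*dt) * [p_u*0.677585 + p_m*13.468333 + p_d*50.794436] = 19.935574
  V(1,+1) = exp(-r*dt) * [p_u*0.000000 + p_m*0.677585 + p_d*13.468333] = 3.376868
  V(0,+0) = exp(-r*dt) * [p_u*3.376868 + p_m*19.935574 + p_d*50.417692] = 24.370052


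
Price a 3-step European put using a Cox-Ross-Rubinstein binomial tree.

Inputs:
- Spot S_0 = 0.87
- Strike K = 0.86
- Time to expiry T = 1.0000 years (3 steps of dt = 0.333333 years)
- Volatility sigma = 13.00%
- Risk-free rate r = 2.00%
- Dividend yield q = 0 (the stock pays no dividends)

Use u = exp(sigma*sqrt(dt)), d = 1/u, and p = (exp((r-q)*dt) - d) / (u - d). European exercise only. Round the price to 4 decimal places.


Answer: Price = V(0,0) = 0.0357

Derivation:
dt = T/N = 0.333333
u = exp(sigma*sqrt(dt)) = 1.077944; d = 1/u = 0.927692
p = (exp((r-q)*dt) - d) / (u - d) = 0.525763
Discount per step: exp(-r*dt) = 0.993356
Stock lattice S(k, i) with i counting down-moves:
  k=0: S(0,0) = 0.8700
  k=1: S(1,0) = 0.9378; S(1,1) = 0.8071
  k=2: S(2,0) = 1.0109; S(2,1) = 0.8700; S(2,2) = 0.7487
  k=3: S(3,0) = 1.0897; S(3,1) = 0.9378; S(3,2) = 0.8071; S(3,3) = 0.6946
Terminal payoffs V(N, i) = max(K - S_T, 0):
  V(3,0) = 0.000000; V(3,1) = 0.000000; V(3,2) = 0.052908; V(3,3) = 0.165407
Backward induction: V(k, i) = exp(-r*dt) * [p * V(k+1, i) + (1-p) * V(k+1, i+1)].
  V(2,0) = exp(-r*dt) * [p*0.000000 + (1-p)*0.000000] = 0.000000
  V(2,1) = exp(-r*dt) * [p*0.000000 + (1-p)*0.052908] = 0.024924
  V(2,2) = exp(-r*dt) * [p*0.052908 + (1-p)*0.165407] = 0.105553
  V(1,0) = exp(-r*dt) * [p*0.000000 + (1-p)*0.024924] = 0.011741
  V(1,1) = exp(-r*dt) * [p*0.024924 + (1-p)*0.105553] = 0.062742
  V(0,0) = exp(-r*dt) * [p*0.011741 + (1-p)*0.062742] = 0.035689


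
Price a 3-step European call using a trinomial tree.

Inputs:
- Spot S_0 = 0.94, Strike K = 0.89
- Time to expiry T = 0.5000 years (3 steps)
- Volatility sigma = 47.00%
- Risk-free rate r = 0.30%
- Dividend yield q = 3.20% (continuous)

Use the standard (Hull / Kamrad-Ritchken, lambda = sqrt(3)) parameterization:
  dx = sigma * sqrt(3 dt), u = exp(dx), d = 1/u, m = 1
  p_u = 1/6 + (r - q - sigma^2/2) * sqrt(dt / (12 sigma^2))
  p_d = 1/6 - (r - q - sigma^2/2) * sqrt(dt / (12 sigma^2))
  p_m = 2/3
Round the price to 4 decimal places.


dt = T/N = 0.166667; dx = sigma*sqrt(3*dt) = 0.332340
u = exp(dx) = 1.394227; d = 1/u = 0.717243
p_u = 0.131700, p_m = 0.666667, p_d = 0.201633
Discount per step: exp(-r*dt) = 0.999500
Stock lattice S(k, j) with j the centered position index:
  k=0: S(0,+0) = 0.9400
  k=1: S(1,-1) = 0.6742; S(1,+0) = 0.9400; S(1,+1) = 1.3106
  k=2: S(2,-2) = 0.4836; S(2,-1) = 0.6742; S(2,+0) = 0.9400; S(2,+1) = 1.3106; S(2,+2) = 1.8272
  k=3: S(3,-3) = 0.3468; S(3,-2) = 0.4836; S(3,-1) = 0.6742; S(3,+0) = 0.9400; S(3,+1) = 1.3106; S(3,+2) = 1.8272; S(3,+3) = 2.5476
Terminal payoffs V(N, j) = max(S_T - K, 0):
  V(3,-3) = 0.000000; V(3,-2) = 0.000000; V(3,-1) = 0.000000; V(3,+0) = 0.050000; V(3,+1) = 0.420573; V(3,+2) = 0.937237; V(3,+3) = 1.657583
Backward induction: V(k, j) = exp(-r*dt) * [p_u * V(k+1, j+1) + p_m * V(k+1, j) + p_d * V(k+1, j-1)]
  V(2,-2) = exp(-r*dt) * [p_u*0.000000 + p_m*0.000000 + p_d*0.000000] = 0.000000
  V(2,-1) = exp(-r*dt) * [p_u*0.050000 + p_m*0.000000 + p_d*0.000000] = 0.006582
  V(2,+0) = exp(-r*dt) * [p_u*0.420573 + p_m*0.050000 + p_d*0.000000] = 0.088678
  V(2,+1) = exp(-r*dt) * [p_u*0.937237 + p_m*0.420573 + p_d*0.050000] = 0.413691
  V(2,+2) = exp(-r*dt) * [p_u*1.657583 + p_m*0.937237 + p_d*0.420573] = 0.927466
  V(1,-1) = exp(-r*dt) * [p_u*0.088678 + p_m*0.006582 + p_d*0.000000] = 0.016059
  V(1,+0) = exp(-r*dt) * [p_u*0.413691 + p_m*0.088678 + p_d*0.006582] = 0.114872
  V(1,+1) = exp(-r*dt) * [p_u*0.927466 + p_m*0.413691 + p_d*0.088678] = 0.415614
  V(0,+0) = exp(-r*dt) * [p_u*0.415614 + p_m*0.114872 + p_d*0.016059] = 0.134488

Answer: Price = V(0,0) = 0.1345


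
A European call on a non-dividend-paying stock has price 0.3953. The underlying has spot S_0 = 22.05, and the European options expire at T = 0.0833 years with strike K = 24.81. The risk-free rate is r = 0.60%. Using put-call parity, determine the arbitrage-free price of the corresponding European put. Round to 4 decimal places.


Put-call parity: C - P = S_0 * exp(-qT) - K * exp(-rT).
S_0 * exp(-qT) = 22.0500 * 1.00000000 = 22.05000000
K * exp(-rT) = 24.8100 * 0.99950032 = 24.79760306
P = C - S*exp(-qT) + K*exp(-rT)
P = 0.3953 - 22.05000000 + 24.79760306 = 3.1429

Answer: Put price = 3.1429


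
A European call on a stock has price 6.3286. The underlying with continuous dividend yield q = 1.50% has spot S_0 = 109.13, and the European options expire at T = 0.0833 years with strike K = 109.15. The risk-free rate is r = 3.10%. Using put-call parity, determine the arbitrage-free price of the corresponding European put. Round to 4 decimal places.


Answer: Put price = 6.2034

Derivation:
Put-call parity: C - P = S_0 * exp(-qT) - K * exp(-rT).
S_0 * exp(-qT) = 109.1300 * 0.99875128 = 108.99372722
K * exp(-rT) = 109.1500 * 0.99742103 = 108.86850556
P = C - S*exp(-qT) + K*exp(-rT)
P = 6.3286 - 108.99372722 + 108.86850556 = 6.2034


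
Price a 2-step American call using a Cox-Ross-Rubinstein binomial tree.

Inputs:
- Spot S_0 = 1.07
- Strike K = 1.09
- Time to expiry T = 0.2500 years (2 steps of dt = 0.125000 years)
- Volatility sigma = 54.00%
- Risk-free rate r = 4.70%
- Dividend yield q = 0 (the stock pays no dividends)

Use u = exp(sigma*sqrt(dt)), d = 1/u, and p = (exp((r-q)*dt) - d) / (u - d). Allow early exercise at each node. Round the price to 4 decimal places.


Answer: Price = V(0,0) = 0.1033

Derivation:
dt = T/N = 0.125000
u = exp(sigma*sqrt(dt)) = 1.210361; d = 1/u = 0.826200
p = (exp((r-q)*dt) - d) / (u - d) = 0.467753
Discount per step: exp(-r*dt) = 0.994142
Stock lattice S(k, i) with i counting down-moves:
  k=0: S(0,0) = 1.0700
  k=1: S(1,0) = 1.2951; S(1,1) = 0.8840
  k=2: S(2,0) = 1.5675; S(2,1) = 1.0700; S(2,2) = 0.7304
Terminal payoffs V(N, i) = max(S_T - K, 0):
  V(2,0) = 0.477522; V(2,1) = 0.000000; V(2,2) = 0.000000
Backward induction: V(k, i) = exp(-r*dt) * [p * V(k+1, i) + (1-p) * V(k+1, i+1)]; then take max(V_cont, immediate exercise) for American.
  V(1,0) = exp(-r*dt) * [p*0.477522 + (1-p)*0.000000] = 0.222054; exercise = 0.205086; V(1,0) = max -> 0.222054
  V(1,1) = exp(-r*dt) * [p*0.000000 + (1-p)*0.000000] = 0.000000; exercise = 0.000000; V(1,1) = max -> 0.000000
  V(0,0) = exp(-r*dt) * [p*0.222054 + (1-p)*0.000000] = 0.103258; exercise = 0.000000; V(0,0) = max -> 0.103258


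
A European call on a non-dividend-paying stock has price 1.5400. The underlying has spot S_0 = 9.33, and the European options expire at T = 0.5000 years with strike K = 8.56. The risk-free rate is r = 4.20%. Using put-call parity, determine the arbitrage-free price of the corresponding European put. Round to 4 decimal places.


Put-call parity: C - P = S_0 * exp(-qT) - K * exp(-rT).
S_0 * exp(-qT) = 9.3300 * 1.00000000 = 9.33000000
K * exp(-rT) = 8.5600 * 0.97921896 = 8.38211434
P = C - S*exp(-qT) + K*exp(-rT)
P = 1.5400 - 9.33000000 + 8.38211434 = 0.5921

Answer: Put price = 0.5921


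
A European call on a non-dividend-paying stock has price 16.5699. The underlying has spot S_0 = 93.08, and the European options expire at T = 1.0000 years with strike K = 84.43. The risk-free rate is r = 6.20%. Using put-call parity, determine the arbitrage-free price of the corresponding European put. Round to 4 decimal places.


Put-call parity: C - P = S_0 * exp(-qT) - K * exp(-rT).
S_0 * exp(-qT) = 93.0800 * 1.00000000 = 93.08000000
K * exp(-rT) = 84.4300 * 0.93988289 = 79.35431213
P = C - S*exp(-qT) + K*exp(-rT)
P = 16.5699 - 93.08000000 + 79.35431213 = 2.8442

Answer: Put price = 2.8442


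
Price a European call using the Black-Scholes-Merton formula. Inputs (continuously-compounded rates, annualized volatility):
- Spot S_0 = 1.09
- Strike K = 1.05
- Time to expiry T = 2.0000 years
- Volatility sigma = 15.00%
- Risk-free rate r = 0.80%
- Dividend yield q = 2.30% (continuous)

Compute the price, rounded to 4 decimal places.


d1 = (ln(S/K) + (r - q + 0.5*sigma^2) * T) / (sigma * sqrt(T)) = 0.14089118
d2 = d1 - sigma * sqrt(T) = -0.07124086
exp(-rT) = 0.98412732; exp(-qT) = 0.95504196
C = S_0 * exp(-qT) * N(d1) - K * exp(-rT) * N(d2)
N(d1) = 0.55602204; N(d2) = 0.47160303
C = 1.0900 * 0.95504196 * 0.55602204 - 1.0500 * 0.98412732 * 0.47160303 = 0.0915

Answer: Price = 0.0915


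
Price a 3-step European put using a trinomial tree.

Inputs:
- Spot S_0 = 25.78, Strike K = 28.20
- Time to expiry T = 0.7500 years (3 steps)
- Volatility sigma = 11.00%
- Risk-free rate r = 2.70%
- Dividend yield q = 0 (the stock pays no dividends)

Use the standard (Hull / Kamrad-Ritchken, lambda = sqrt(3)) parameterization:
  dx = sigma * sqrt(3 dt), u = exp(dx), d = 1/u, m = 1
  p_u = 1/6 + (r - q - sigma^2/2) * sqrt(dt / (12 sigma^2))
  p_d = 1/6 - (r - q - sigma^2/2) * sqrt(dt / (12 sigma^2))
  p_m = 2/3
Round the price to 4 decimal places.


dt = T/N = 0.250000; dx = sigma*sqrt(3*dt) = 0.095263
u = exp(dx) = 1.099948; d = 1/u = 0.909134
p_u = 0.194156, p_m = 0.666667, p_d = 0.139177
Discount per step: exp(-r*dt) = 0.993273
Stock lattice S(k, j) with j the centered position index:
  k=0: S(0,+0) = 25.7800
  k=1: S(1,-1) = 23.4375; S(1,+0) = 25.7800; S(1,+1) = 28.3567
  k=2: S(2,-2) = 21.3078; S(2,-1) = 23.4375; S(2,+0) = 25.7800; S(2,+1) = 28.3567; S(2,+2) = 31.1908
  k=3: S(3,-3) = 19.3716; S(3,-2) = 21.3078; S(3,-1) = 23.4375; S(3,+0) = 25.7800; S(3,+1) = 28.3567; S(3,+2) = 31.1908; S(3,+3) = 34.3083
Terminal payoffs V(N, j) = max(K - S_T, 0):
  V(3,-3) = 8.828351; V(3,-2) = 6.892196; V(3,-1) = 4.762526; V(3,+0) = 2.420000; V(3,+1) = 0.000000; V(3,+2) = 0.000000; V(3,+3) = 0.000000
Backward induction: V(k, j) = exp(-r*dt) * [p_u * V(k+1, j+1) + p_m * V(k+1, j) + p_d * V(k+1, j-1)]
  V(2,-2) = exp(-r*dt) * [p_u*4.762526 + p_m*6.892196 + p_d*8.828351] = 6.702778
  V(2,-1) = exp(-r*dt) * [p_u*2.420000 + p_m*4.762526 + p_d*6.892196] = 4.573137
  V(2,+0) = exp(-r*dt) * [p_u*0.000000 + p_m*2.420000 + p_d*4.762526] = 2.260855
  V(2,+1) = exp(-r*dt) * [p_u*0.000000 + p_m*0.000000 + p_d*2.420000] = 0.334542
  V(2,+2) = exp(-r*dt) * [p_u*0.000000 + p_m*0.000000 + p_d*0.000000] = 0.000000
  V(1,-1) = exp(-r*dt) * [p_u*2.260855 + p_m*4.573137 + p_d*6.702778] = 4.390851
  V(1,+0) = exp(-r*dt) * [p_u*0.334542 + p_m*2.260855 + p_d*4.573137] = 2.193807
  V(1,+1) = exp(-r*dt) * [p_u*0.000000 + p_m*0.334542 + p_d*2.260855] = 0.534070
  V(0,+0) = exp(-r*dt) * [p_u*0.534070 + p_m*2.193807 + p_d*4.390851] = 2.162689

Answer: Price = V(0,0) = 2.1627


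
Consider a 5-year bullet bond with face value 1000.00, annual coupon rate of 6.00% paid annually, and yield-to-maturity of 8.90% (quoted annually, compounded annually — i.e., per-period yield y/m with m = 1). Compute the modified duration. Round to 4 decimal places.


Coupon per period c = face * coupon_rate / m = 60.000000
Periods per year m = 1; per-period yield y/m = 0.089000
Number of cashflows N = 5
Cashflows (t years, CF_t, discount factor 1/(1+y/m)^(m*t), PV):
  t = 1.0000: CF_t = 60.000000, DF = 0.918274, PV = 55.096419
  t = 2.0000: CF_t = 60.000000, DF = 0.843226, PV = 50.593589
  t = 3.0000: CF_t = 60.000000, DF = 0.774313, PV = 46.458760
  t = 4.0000: CF_t = 60.000000, DF = 0.711031, PV = 42.661855
  t = 5.0000: CF_t = 1060.000000, DF = 0.652921, PV = 692.096203
Price P = sum_t PV_t = 886.906825
First compute Macaulay numerator sum_t t * PV_t:
  t * PV_t at t = 1.0000: 55.096419
  t * PV_t at t = 2.0000: 101.187179
  t * PV_t at t = 3.0000: 139.376279
  t * PV_t at t = 4.0000: 170.647418
  t * PV_t at t = 5.0000: 3460.481014
Macaulay duration D = 3926.788309 / 886.906825 = 4.427509
Modified duration = D / (1 + y/m) = 4.427509 / (1 + 0.089000) = 4.065665

Answer: Modified duration = 4.0657


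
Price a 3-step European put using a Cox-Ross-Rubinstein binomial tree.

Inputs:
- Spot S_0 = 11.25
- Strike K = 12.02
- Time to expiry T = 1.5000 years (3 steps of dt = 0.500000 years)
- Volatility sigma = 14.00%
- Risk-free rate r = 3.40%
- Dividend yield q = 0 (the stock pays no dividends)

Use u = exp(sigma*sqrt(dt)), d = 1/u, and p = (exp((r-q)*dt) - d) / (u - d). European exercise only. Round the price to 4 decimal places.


dt = T/N = 0.500000
u = exp(sigma*sqrt(dt)) = 1.104061; d = 1/u = 0.905747
p = (exp((r-q)*dt) - d) / (u - d) = 0.561727
Discount per step: exp(-r*dt) = 0.983144
Stock lattice S(k, i) with i counting down-moves:
  k=0: S(0,0) = 11.2500
  k=1: S(1,0) = 12.4207; S(1,1) = 10.1897
  k=2: S(2,0) = 13.7132; S(2,1) = 11.2500; S(2,2) = 9.2293
  k=3: S(3,0) = 15.1402; S(3,1) = 12.4207; S(3,2) = 10.1897; S(3,3) = 8.3594
Terminal payoffs V(N, i) = max(K - S_T, 0):
  V(3,0) = 0.000000; V(3,1) = 0.000000; V(3,2) = 1.830343; V(3,3) = 3.660628
Backward induction: V(k, i) = exp(-r*dt) * [p * V(k+1, i) + (1-p) * V(k+1, i+1)].
  V(2,0) = exp(-r*dt) * [p*0.000000 + (1-p)*0.000000] = 0.000000
  V(2,1) = exp(-r*dt) * [p*0.000000 + (1-p)*1.830343] = 0.788668
  V(2,2) = exp(-r*dt) * [p*1.830343 + (1-p)*3.660628] = 2.588133
  V(1,0) = exp(-r*dt) * [p*0.000000 + (1-p)*0.788668] = 0.339825
  V(1,1) = exp(-r*dt) * [p*0.788668 + (1-p)*2.588133] = 1.550737
  V(0,0) = exp(-r*dt) * [p*0.339825 + (1-p)*1.550737] = 0.855861

Answer: Price = V(0,0) = 0.8559


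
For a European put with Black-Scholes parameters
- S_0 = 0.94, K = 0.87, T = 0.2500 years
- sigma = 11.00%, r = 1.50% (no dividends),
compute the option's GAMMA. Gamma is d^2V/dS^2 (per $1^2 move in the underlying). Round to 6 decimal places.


Answer: Gamma = 2.494996

Derivation:
d1 = 1.5027120657; d2 = 1.4477120657
phi(d1) = 0.1289913012; exp(-qT) = 1.0000000000; exp(-rT) = 0.9962570225
Gamma = exp(-qT) * phi(d1) / (S * sigma * sqrt(T)) = 1.0000000000 * 0.1289913012 / (0.9400 * 0.1100 * 0.5000000000) = 2.494996


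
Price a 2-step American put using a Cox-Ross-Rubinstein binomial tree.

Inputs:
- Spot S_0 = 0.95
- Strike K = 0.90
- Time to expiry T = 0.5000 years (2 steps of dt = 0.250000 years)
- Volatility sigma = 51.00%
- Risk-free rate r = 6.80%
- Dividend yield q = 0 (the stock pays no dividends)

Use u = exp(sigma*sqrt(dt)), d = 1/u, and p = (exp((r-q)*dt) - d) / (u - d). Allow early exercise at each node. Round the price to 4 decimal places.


Answer: Price = V(0,0) = 0.0895

Derivation:
dt = T/N = 0.250000
u = exp(sigma*sqrt(dt)) = 1.290462; d = 1/u = 0.774916
p = (exp((r-q)*dt) - d) / (u - d) = 0.469850
Discount per step: exp(-r*dt) = 0.983144
Stock lattice S(k, i) with i counting down-moves:
  k=0: S(0,0) = 0.9500
  k=1: S(1,0) = 1.2259; S(1,1) = 0.7362
  k=2: S(2,0) = 1.5820; S(2,1) = 0.9500; S(2,2) = 0.5705
Terminal payoffs V(N, i) = max(K - S_T, 0):
  V(2,0) = 0.000000; V(2,1) = 0.000000; V(2,2) = 0.329529
Backward induction: V(k, i) = exp(-r*dt) * [p * V(k+1, i) + (1-p) * V(k+1, i+1)]; then take max(V_cont, immediate exercise) for American.
  V(1,0) = exp(-r*dt) * [p*0.000000 + (1-p)*0.000000] = 0.000000; exercise = 0.000000; V(1,0) = max -> 0.000000
  V(1,1) = exp(-r*dt) * [p*0.000000 + (1-p)*0.329529] = 0.171755; exercise = 0.163829; V(1,1) = max -> 0.171755
  V(0,0) = exp(-r*dt) * [p*0.000000 + (1-p)*0.171755] = 0.089521; exercise = 0.000000; V(0,0) = max -> 0.089521


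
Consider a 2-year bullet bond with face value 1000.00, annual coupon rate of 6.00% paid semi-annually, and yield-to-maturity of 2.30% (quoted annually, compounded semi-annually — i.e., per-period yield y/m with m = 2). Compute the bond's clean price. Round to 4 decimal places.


Coupon per period c = face * coupon_rate / m = 30.000000
Periods per year m = 2; per-period yield y/m = 0.011500
Number of cashflows N = 4
Cashflows (t years, CF_t, discount factor 1/(1+y/m)^(m*t), PV):
  t = 0.5000: CF_t = 30.000000, DF = 0.988631, PV = 29.658922
  t = 1.0000: CF_t = 30.000000, DF = 0.977391, PV = 29.321723
  t = 1.5000: CF_t = 30.000000, DF = 0.966279, PV = 28.988356
  t = 2.0000: CF_t = 1030.000000, DF = 0.955293, PV = 983.951464
Price P = sum_t PV_t = 1071.920466

Answer: Price = 1071.9205


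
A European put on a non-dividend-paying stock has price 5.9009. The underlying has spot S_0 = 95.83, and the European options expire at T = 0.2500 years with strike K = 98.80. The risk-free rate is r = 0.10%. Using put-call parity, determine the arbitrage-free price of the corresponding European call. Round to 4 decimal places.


Answer: Call price = 2.9556

Derivation:
Put-call parity: C - P = S_0 * exp(-qT) - K * exp(-rT).
S_0 * exp(-qT) = 95.8300 * 1.00000000 = 95.83000000
K * exp(-rT) = 98.8000 * 0.99975003 = 98.77530309
C = P + S*exp(-qT) - K*exp(-rT)
C = 5.9009 + 95.83000000 - 98.77530309 = 2.9556


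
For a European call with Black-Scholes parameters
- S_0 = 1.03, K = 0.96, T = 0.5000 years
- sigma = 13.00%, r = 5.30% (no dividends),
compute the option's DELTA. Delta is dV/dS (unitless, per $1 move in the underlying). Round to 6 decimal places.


Answer: Delta = 0.864309

Derivation:
d1 = 1.0998860693; d2 = 1.0079621878
phi(d1) = 0.2178794794; exp(-qT) = 1.0000000000; exp(-rT) = 0.9738480438
N(d1) = 0.8643091175
Delta = exp(-qT) * N(d1) = 1.0000000000 * 0.8643091175 = 0.864309


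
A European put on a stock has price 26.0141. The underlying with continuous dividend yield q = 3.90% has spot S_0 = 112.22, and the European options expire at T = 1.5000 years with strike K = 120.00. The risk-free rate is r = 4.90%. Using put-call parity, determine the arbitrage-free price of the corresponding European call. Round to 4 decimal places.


Put-call parity: C - P = S_0 * exp(-qT) - K * exp(-rT).
S_0 * exp(-qT) = 112.2200 * 0.94317824 = 105.84346214
K * exp(-rT) = 120.0000 * 0.92913615 = 111.49633749
C = P + S*exp(-qT) - K*exp(-rT)
C = 26.0141 + 105.84346214 - 111.49633749 = 20.3612

Answer: Call price = 20.3612


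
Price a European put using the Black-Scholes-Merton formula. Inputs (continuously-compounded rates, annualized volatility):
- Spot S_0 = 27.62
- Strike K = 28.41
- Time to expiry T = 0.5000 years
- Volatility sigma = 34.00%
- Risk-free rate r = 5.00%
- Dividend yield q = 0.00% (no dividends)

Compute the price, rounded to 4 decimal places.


d1 = (ln(S/K) + (r - q + 0.5*sigma^2) * T) / (sigma * sqrt(T)) = 0.10689355
d2 = d1 - sigma * sqrt(T) = -0.13352276
exp(-rT) = 0.97530991; exp(-qT) = 1.00000000
P = K * exp(-rT) * N(-d2) - S_0 * exp(-qT) * N(-d1)
N(-d1) = 0.45743672; N(-d2) = 0.55311002
P = 28.4100 * 0.97530991 * 0.55311002 - 27.6200 * 1.00000000 * 0.45743672 = 2.6915

Answer: Price = 2.6915


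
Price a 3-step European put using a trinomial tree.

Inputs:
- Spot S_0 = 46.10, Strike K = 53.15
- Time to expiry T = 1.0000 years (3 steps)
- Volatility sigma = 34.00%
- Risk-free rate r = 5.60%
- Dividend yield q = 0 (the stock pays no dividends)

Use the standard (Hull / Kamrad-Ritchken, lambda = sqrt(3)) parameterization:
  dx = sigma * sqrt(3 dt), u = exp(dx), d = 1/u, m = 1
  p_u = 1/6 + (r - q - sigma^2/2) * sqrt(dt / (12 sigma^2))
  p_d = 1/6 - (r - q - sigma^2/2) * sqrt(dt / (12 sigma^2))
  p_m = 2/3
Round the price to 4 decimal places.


Answer: Price = V(0,0) = 9.0244

Derivation:
dt = T/N = 0.333333; dx = sigma*sqrt(3*dt) = 0.340000
u = exp(dx) = 1.404948; d = 1/u = 0.711770
p_u = 0.165784, p_m = 0.666667, p_d = 0.167549
Discount per step: exp(-r*dt) = 0.981506
Stock lattice S(k, j) with j the centered position index:
  k=0: S(0,+0) = 46.1000
  k=1: S(1,-1) = 32.8126; S(1,+0) = 46.1000; S(1,+1) = 64.7681
  k=2: S(2,-2) = 23.3550; S(2,-1) = 32.8126; S(2,+0) = 46.1000; S(2,+1) = 64.7681; S(2,+2) = 90.9958
  k=3: S(3,-3) = 16.6234; S(3,-2) = 23.3550; S(3,-1) = 32.8126; S(3,+0) = 46.1000; S(3,+1) = 64.7681; S(3,+2) = 90.9958; S(3,+3) = 127.8443
Terminal payoffs V(N, j) = max(K - S_T, 0):
  V(3,-3) = 36.526573; V(3,-2) = 29.794957; V(3,-1) = 20.337388; V(3,+0) = 7.050000; V(3,+1) = 0.000000; V(3,+2) = 0.000000; V(3,+3) = 0.000000
Backward induction: V(k, j) = exp(-r*dt) * [p_u * V(k+1, j+1) + p_m * V(k+1, j) + p_d * V(k+1, j-1)]
  V(2,-2) = exp(-r*dt) * [p_u*20.337388 + p_m*29.794957 + p_d*36.526573] = 28.812040
  V(2,-1) = exp(-r*dt) * [p_u*7.050000 + p_m*20.337388 + p_d*29.794957] = 19.354477
  V(2,+0) = exp(-r*dt) * [p_u*0.000000 + p_m*7.050000 + p_d*20.337388] = 7.957573
  V(2,+1) = exp(-r*dt) * [p_u*0.000000 + p_m*0.000000 + p_d*7.050000] = 1.159376
  V(2,+2) = exp(-r*dt) * [p_u*0.000000 + p_m*0.000000 + p_d*0.000000] = 0.000000
  V(1,-1) = exp(-r*dt) * [p_u*7.957573 + p_m*19.354477 + p_d*28.812040] = 18.697359
  V(1,+0) = exp(-r*dt) * [p_u*1.159376 + p_m*7.957573 + p_d*19.354477] = 8.578444
  V(1,+1) = exp(-r*dt) * [p_u*0.000000 + p_m*1.159376 + p_d*7.957573] = 2.067250
  V(0,+0) = exp(-r*dt) * [p_u*2.067250 + p_m*8.578444 + p_d*18.697359] = 9.024367


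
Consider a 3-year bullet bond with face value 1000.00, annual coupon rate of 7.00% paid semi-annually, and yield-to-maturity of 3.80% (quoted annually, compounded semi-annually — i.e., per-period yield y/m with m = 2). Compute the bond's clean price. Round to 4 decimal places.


Answer: Price = 1089.9261

Derivation:
Coupon per period c = face * coupon_rate / m = 35.000000
Periods per year m = 2; per-period yield y/m = 0.019000
Number of cashflows N = 6
Cashflows (t years, CF_t, discount factor 1/(1+y/m)^(m*t), PV):
  t = 0.5000: CF_t = 35.000000, DF = 0.981354, PV = 34.347399
  t = 1.0000: CF_t = 35.000000, DF = 0.963056, PV = 33.706967
  t = 1.5000: CF_t = 35.000000, DF = 0.945099, PV = 33.078476
  t = 2.0000: CF_t = 35.000000, DF = 0.927477, PV = 32.461704
  t = 2.5000: CF_t = 35.000000, DF = 0.910184, PV = 31.856431
  t = 3.0000: CF_t = 1035.000000, DF = 0.893213, PV = 924.475158
Price P = sum_t PV_t = 1089.926136


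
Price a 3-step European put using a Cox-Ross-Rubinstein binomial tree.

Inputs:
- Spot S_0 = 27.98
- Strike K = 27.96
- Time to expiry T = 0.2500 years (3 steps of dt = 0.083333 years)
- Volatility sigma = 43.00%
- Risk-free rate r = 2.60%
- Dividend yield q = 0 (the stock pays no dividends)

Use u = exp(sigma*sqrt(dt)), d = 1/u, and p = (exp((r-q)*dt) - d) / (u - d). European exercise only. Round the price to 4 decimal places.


dt = T/N = 0.083333
u = exp(sigma*sqrt(dt)) = 1.132163; d = 1/u = 0.883265
p = (exp((r-q)*dt) - d) / (u - d) = 0.477722
Discount per step: exp(-r*dt) = 0.997836
Stock lattice S(k, i) with i counting down-moves:
  k=0: S(0,0) = 27.9800
  k=1: S(1,0) = 31.6779; S(1,1) = 24.7137
  k=2: S(2,0) = 35.8646; S(2,1) = 27.9800; S(2,2) = 21.8288
  k=3: S(3,0) = 40.6046; S(3,1) = 31.6779; S(3,2) = 24.7137; S(3,3) = 19.2806
Terminal payoffs V(N, i) = max(K - S_T, 0):
  V(3,0) = 0.000000; V(3,1) = 0.000000; V(3,2) = 3.246253; V(3,3) = 8.679407
Backward induction: V(k, i) = exp(-r*dt) * [p * V(k+1, i) + (1-p) * V(k+1, i+1)].
  V(2,0) = exp(-r*dt) * [p*0.000000 + (1-p)*0.000000] = 0.000000
  V(2,1) = exp(-r*dt) * [p*0.000000 + (1-p)*3.246253] = 1.691778
  V(2,2) = exp(-r*dt) * [p*3.246253 + (1-p)*8.679407] = 6.070704
  V(1,0) = exp(-r*dt) * [p*0.000000 + (1-p)*1.691778] = 0.881667
  V(1,1) = exp(-r*dt) * [p*1.691778 + (1-p)*6.070704] = 3.970185
  V(0,0) = exp(-r*dt) * [p*0.881667 + (1-p)*3.970185] = 2.489333

Answer: Price = V(0,0) = 2.4893


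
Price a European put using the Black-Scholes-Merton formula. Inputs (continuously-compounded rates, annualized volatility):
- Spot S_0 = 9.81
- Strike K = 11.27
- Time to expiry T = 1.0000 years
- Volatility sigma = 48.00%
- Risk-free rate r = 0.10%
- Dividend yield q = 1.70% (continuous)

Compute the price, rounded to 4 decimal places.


Answer: Price = 2.8894

Derivation:
d1 = (ln(S/K) + (r - q + 0.5*sigma^2) * T) / (sigma * sqrt(T)) = -0.08237928
d2 = d1 - sigma * sqrt(T) = -0.56237928
exp(-rT) = 0.99900050; exp(-qT) = 0.98314368
P = K * exp(-rT) * N(-d2) - S_0 * exp(-qT) * N(-d1)
N(-d1) = 0.53282744; N(-d2) = 0.71307118
P = 11.2700 * 0.99900050 * 0.71307118 - 9.8100 * 0.98314368 * 0.53282744 = 2.8894


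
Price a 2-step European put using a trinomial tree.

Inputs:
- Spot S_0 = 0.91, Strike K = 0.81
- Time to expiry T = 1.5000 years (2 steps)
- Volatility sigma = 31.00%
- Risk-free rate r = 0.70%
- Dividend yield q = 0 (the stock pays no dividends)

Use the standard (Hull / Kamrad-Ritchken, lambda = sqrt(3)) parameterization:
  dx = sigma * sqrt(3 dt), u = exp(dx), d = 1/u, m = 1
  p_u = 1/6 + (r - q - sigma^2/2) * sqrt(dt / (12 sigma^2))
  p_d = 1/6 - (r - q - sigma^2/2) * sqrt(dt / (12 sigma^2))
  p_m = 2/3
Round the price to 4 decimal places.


Answer: Price = V(0,0) = 0.0806

Derivation:
dt = T/N = 0.750000; dx = sigma*sqrt(3*dt) = 0.465000
u = exp(dx) = 1.592014; d = 1/u = 0.628135
p_u = 0.133562, p_m = 0.666667, p_d = 0.199772
Discount per step: exp(-r*dt) = 0.994764
Stock lattice S(k, j) with j the centered position index:
  k=0: S(0,+0) = 0.9100
  k=1: S(1,-1) = 0.5716; S(1,+0) = 0.9100; S(1,+1) = 1.4487
  k=2: S(2,-2) = 0.3590; S(2,-1) = 0.5716; S(2,+0) = 0.9100; S(2,+1) = 1.4487; S(2,+2) = 2.3064
Terminal payoffs V(N, j) = max(K - S_T, 0):
  V(2,-2) = 0.450956; V(2,-1) = 0.238397; V(2,+0) = 0.000000; V(2,+1) = 0.000000; V(2,+2) = 0.000000
Backward induction: V(k, j) = exp(-r*dt) * [p_u * V(k+1, j+1) + p_m * V(k+1, j) + p_d * V(k+1, j-1)]
  V(1,-1) = exp(-r*dt) * [p_u*0.000000 + p_m*0.238397 + p_d*0.450956] = 0.247716
  V(1,+0) = exp(-r*dt) * [p_u*0.000000 + p_m*0.000000 + p_d*0.238397] = 0.047376
  V(1,+1) = exp(-r*dt) * [p_u*0.000000 + p_m*0.000000 + p_d*0.000000] = 0.000000
  V(0,+0) = exp(-r*dt) * [p_u*0.000000 + p_m*0.047376 + p_d*0.247716] = 0.080646


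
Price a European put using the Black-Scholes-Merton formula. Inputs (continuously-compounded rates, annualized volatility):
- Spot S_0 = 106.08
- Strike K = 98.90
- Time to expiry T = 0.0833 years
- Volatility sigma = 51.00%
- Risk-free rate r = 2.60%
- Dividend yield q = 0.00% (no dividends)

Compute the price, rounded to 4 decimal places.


Answer: Price = 3.0175

Derivation:
d1 = (ln(S/K) + (r - q + 0.5*sigma^2) * T) / (sigma * sqrt(T)) = 0.56444394
d2 = d1 - sigma * sqrt(T) = 0.41724907
exp(-rT) = 0.99783654; exp(-qT) = 1.00000000
P = K * exp(-rT) * N(-d2) - S_0 * exp(-qT) * N(-d1)
N(-d1) = 0.28622602; N(-d2) = 0.33824812
P = 98.9000 * 0.99783654 * 0.33824812 - 106.0800 * 1.00000000 * 0.28622602 = 3.0175


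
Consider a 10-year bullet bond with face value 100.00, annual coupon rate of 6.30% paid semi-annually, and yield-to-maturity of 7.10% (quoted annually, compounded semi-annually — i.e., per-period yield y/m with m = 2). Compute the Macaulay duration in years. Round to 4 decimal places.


Answer: Macaulay duration = 7.4843 years

Derivation:
Coupon per period c = face * coupon_rate / m = 3.150000
Periods per year m = 2; per-period yield y/m = 0.035500
Number of cashflows N = 20
Cashflows (t years, CF_t, discount factor 1/(1+y/m)^(m*t), PV):
  t = 0.5000: CF_t = 3.150000, DF = 0.965717, PV = 3.042009
  t = 1.0000: CF_t = 3.150000, DF = 0.932609, PV = 2.937720
  t = 1.5000: CF_t = 3.150000, DF = 0.900637, PV = 2.837006
  t = 2.0000: CF_t = 3.150000, DF = 0.869760, PV = 2.739745
  t = 2.5000: CF_t = 3.150000, DF = 0.839942, PV = 2.645818
  t = 3.0000: CF_t = 3.150000, DF = 0.811147, PV = 2.555112
  t = 3.5000: CF_t = 3.150000, DF = 0.783338, PV = 2.467515
  t = 4.0000: CF_t = 3.150000, DF = 0.756483, PV = 2.382921
  t = 4.5000: CF_t = 3.150000, DF = 0.730549, PV = 2.301228
  t = 5.0000: CF_t = 3.150000, DF = 0.705503, PV = 2.222335
  t = 5.5000: CF_t = 3.150000, DF = 0.681316, PV = 2.146147
  t = 6.0000: CF_t = 3.150000, DF = 0.657959, PV = 2.072571
  t = 6.5000: CF_t = 3.150000, DF = 0.635402, PV = 2.001517
  t = 7.0000: CF_t = 3.150000, DF = 0.613619, PV = 1.932899
  t = 7.5000: CF_t = 3.150000, DF = 0.592582, PV = 1.866633
  t = 8.0000: CF_t = 3.150000, DF = 0.572267, PV = 1.802640
  t = 8.5000: CF_t = 3.150000, DF = 0.552648, PV = 1.740840
  t = 9.0000: CF_t = 3.150000, DF = 0.533701, PV = 1.681159
  t = 9.5000: CF_t = 3.150000, DF = 0.515404, PV = 1.623524
  t = 10.0000: CF_t = 103.150000, DF = 0.497735, PV = 51.341336
Price P = sum_t PV_t = 94.340673
Macaulay numerator sum_t t * PV_t:
  t * PV_t at t = 0.5000: 1.521004
  t * PV_t at t = 1.0000: 2.937720
  t * PV_t at t = 1.5000: 4.255509
  t * PV_t at t = 2.0000: 5.479490
  t * PV_t at t = 2.5000: 6.614546
  t * PV_t at t = 3.0000: 7.665336
  t * PV_t at t = 3.5000: 8.636303
  t * PV_t at t = 4.0000: 9.531686
  t * PV_t at t = 4.5000: 10.355525
  t * PV_t at t = 5.0000: 11.111675
  t * PV_t at t = 5.5000: 11.803807
  t * PV_t at t = 6.0000: 12.435423
  t * PV_t at t = 6.5000: 13.009858
  t * PV_t at t = 7.0000: 13.530291
  t * PV_t at t = 7.5000: 13.999750
  t * PV_t at t = 8.0000: 14.421117
  t * PV_t at t = 8.5000: 14.797138
  t * PV_t at t = 9.0000: 15.130428
  t * PV_t at t = 9.5000: 15.423474
  t * PV_t at t = 10.0000: 513.413362
Macaulay duration D = (sum_t t * PV_t) / P = 706.073442 / 94.340673 = 7.484295


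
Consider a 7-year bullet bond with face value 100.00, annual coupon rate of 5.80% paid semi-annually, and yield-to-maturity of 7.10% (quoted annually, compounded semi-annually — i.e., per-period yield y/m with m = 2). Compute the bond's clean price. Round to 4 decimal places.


Coupon per period c = face * coupon_rate / m = 2.900000
Periods per year m = 2; per-period yield y/m = 0.035500
Number of cashflows N = 14
Cashflows (t years, CF_t, discount factor 1/(1+y/m)^(m*t), PV):
  t = 0.5000: CF_t = 2.900000, DF = 0.965717, PV = 2.800579
  t = 1.0000: CF_t = 2.900000, DF = 0.932609, PV = 2.704567
  t = 1.5000: CF_t = 2.900000, DF = 0.900637, PV = 2.611847
  t = 2.0000: CF_t = 2.900000, DF = 0.869760, PV = 2.522305
  t = 2.5000: CF_t = 2.900000, DF = 0.839942, PV = 2.435833
  t = 3.0000: CF_t = 2.900000, DF = 0.811147, PV = 2.352325
  t = 3.5000: CF_t = 2.900000, DF = 0.783338, PV = 2.271681
  t = 4.0000: CF_t = 2.900000, DF = 0.756483, PV = 2.193801
  t = 4.5000: CF_t = 2.900000, DF = 0.730549, PV = 2.118591
  t = 5.0000: CF_t = 2.900000, DF = 0.705503, PV = 2.045959
  t = 5.5000: CF_t = 2.900000, DF = 0.681316, PV = 1.975818
  t = 6.0000: CF_t = 2.900000, DF = 0.657959, PV = 1.908081
  t = 6.5000: CF_t = 2.900000, DF = 0.635402, PV = 1.842666
  t = 7.0000: CF_t = 102.900000, DF = 0.613619, PV = 63.141360
Price P = sum_t PV_t = 92.925412

Answer: Price = 92.9254


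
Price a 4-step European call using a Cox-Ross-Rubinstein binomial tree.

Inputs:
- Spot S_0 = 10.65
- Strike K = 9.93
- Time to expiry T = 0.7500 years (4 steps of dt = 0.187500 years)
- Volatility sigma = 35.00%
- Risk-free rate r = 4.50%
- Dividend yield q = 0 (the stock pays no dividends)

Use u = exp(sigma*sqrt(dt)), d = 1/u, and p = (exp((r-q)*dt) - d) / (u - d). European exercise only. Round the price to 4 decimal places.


dt = T/N = 0.187500
u = exp(sigma*sqrt(dt)) = 1.163642; d = 1/u = 0.859371
p = (exp((r-q)*dt) - d) / (u - d) = 0.490031
Discount per step: exp(-r*dt) = 0.991598
Stock lattice S(k, i) with i counting down-moves:
  k=0: S(0,0) = 10.6500
  k=1: S(1,0) = 12.3928; S(1,1) = 9.1523
  k=2: S(2,0) = 14.4208; S(2,1) = 10.6500; S(2,2) = 7.8652
  k=3: S(3,0) = 16.7806; S(3,1) = 12.3928; S(3,2) = 9.1523; S(3,3) = 6.7591
  k=4: S(4,0) = 19.5266; S(4,1) = 14.4208; S(4,2) = 10.6500; S(4,3) = 7.8652; S(4,4) = 5.8086
Terminal payoffs V(N, i) = max(S_T - K, 0):
  V(4,0) = 9.596601; V(4,1) = 4.490759; V(4,2) = 0.720000; V(4,3) = 0.000000; V(4,4) = 0.000000
Backward induction: V(k, i) = exp(-r*dt) * [p * V(k+1, i) + (1-p) * V(k+1, i+1)].
  V(3,0) = exp(-r*dt) * [p*9.596601 + (1-p)*4.490759] = 6.934028
  V(3,1) = exp(-r*dt) * [p*4.490759 + (1-p)*0.720000] = 2.546216
  V(3,2) = exp(-r*dt) * [p*0.720000 + (1-p)*0.000000] = 0.349858
  V(3,3) = exp(-r*dt) * [p*0.000000 + (1-p)*0.000000] = 0.000000
  V(2,0) = exp(-r*dt) * [p*6.934028 + (1-p)*2.546216] = 4.656922
  V(2,1) = exp(-r*dt) * [p*2.546216 + (1-p)*0.349858] = 1.414160
  V(2,2) = exp(-r*dt) * [p*0.349858 + (1-p)*0.000000] = 0.170001
  V(1,0) = exp(-r*dt) * [p*4.656922 + (1-p)*1.414160] = 2.977982
  V(1,1) = exp(-r*dt) * [p*1.414160 + (1-p)*0.170001] = 0.773127
  V(0,0) = exp(-r*dt) * [p*2.977982 + (1-p)*0.773127] = 1.838001

Answer: Price = V(0,0) = 1.8380


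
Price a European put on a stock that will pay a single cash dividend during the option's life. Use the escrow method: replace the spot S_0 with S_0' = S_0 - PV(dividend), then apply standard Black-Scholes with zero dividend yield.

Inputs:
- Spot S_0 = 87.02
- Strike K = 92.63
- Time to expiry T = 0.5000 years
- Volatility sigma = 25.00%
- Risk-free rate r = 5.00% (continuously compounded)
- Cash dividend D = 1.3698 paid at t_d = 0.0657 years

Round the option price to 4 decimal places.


Answer: Price = 8.8207

Derivation:
PV(D) = D * exp(-r * t_d) = 1.3698 * 0.99672039 = 1.36530759
S_0' = S_0 - PV(D) = 87.0200 - 1.36530759 = 85.65469241
d1 = (ln(S_0'/K) + (r + sigma^2/2)*T) / (sigma*sqrt(T)) = -0.21306006
d2 = d1 - sigma*sqrt(T) = -0.38983676
exp(-rT) = 0.97530991
N(-d1) = 0.58435994; N(-d2) = 0.65167137
P = K * exp(-rT) * N(-d2) - S_0' * N(-d1) = 92.6300 * 0.97530991 * 0.65167137 - 85.65469241 * 0.58435994 = 8.8207


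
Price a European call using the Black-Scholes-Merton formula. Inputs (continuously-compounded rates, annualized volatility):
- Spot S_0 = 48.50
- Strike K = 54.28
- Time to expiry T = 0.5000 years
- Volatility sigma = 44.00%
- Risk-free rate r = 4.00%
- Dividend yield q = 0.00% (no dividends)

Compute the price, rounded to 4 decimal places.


d1 = (ln(S/K) + (r - q + 0.5*sigma^2) * T) / (sigma * sqrt(T)) = -0.14203859
d2 = d1 - sigma * sqrt(T) = -0.45316557
exp(-rT) = 0.98019867; exp(-qT) = 1.00000000
C = S_0 * exp(-qT) * N(d1) - K * exp(-rT) * N(d2)
N(d1) = 0.44352476; N(d2) = 0.32521476
C = 48.5000 * 1.00000000 * 0.44352476 - 54.2800 * 0.98019867 * 0.32521476 = 4.2078

Answer: Price = 4.2078


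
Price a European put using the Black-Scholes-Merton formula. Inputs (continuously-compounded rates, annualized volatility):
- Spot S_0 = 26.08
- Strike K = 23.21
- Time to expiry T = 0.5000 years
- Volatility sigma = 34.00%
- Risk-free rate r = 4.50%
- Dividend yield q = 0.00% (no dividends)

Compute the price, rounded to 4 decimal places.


Answer: Price = 1.0175

Derivation:
d1 = (ln(S/K) + (r - q + 0.5*sigma^2) * T) / (sigma * sqrt(T)) = 0.69872764
d2 = d1 - sigma * sqrt(T) = 0.45831133
exp(-rT) = 0.97775124; exp(-qT) = 1.00000000
P = K * exp(-rT) * N(-d2) - S_0 * exp(-qT) * N(-d1)
N(-d1) = 0.24236113; N(-d2) = 0.32336439
P = 23.2100 * 0.97775124 * 0.32336439 - 26.0800 * 1.00000000 * 0.24236113 = 1.0175


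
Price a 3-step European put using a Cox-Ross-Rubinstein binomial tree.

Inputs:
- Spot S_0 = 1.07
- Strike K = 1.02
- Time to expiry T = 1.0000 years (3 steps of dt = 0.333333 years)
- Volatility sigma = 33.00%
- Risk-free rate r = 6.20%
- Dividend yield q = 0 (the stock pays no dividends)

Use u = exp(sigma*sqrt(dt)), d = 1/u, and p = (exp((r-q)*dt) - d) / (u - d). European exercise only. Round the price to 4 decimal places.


dt = T/N = 0.333333
u = exp(sigma*sqrt(dt)) = 1.209885; d = 1/u = 0.826525
p = (exp((r-q)*dt) - d) / (u - d) = 0.506982
Discount per step: exp(-r*dt) = 0.979545
Stock lattice S(k, i) with i counting down-moves:
  k=0: S(0,0) = 1.0700
  k=1: S(1,0) = 1.2946; S(1,1) = 0.8844
  k=2: S(2,0) = 1.5663; S(2,1) = 1.0700; S(2,2) = 0.7310
  k=3: S(3,0) = 1.8950; S(3,1) = 1.2946; S(3,2) = 0.8844; S(3,3) = 0.6042
Terminal payoffs V(N, i) = max(K - S_T, 0):
  V(3,0) = 0.000000; V(3,1) = 0.000000; V(3,2) = 0.135619; V(3,3) = 0.415841
Backward induction: V(k, i) = exp(-r*dt) * [p * V(k+1, i) + (1-p) * V(k+1, i+1)].
  V(2,0) = exp(-r*dt) * [p*0.000000 + (1-p)*0.000000] = 0.000000
  V(2,1) = exp(-r*dt) * [p*0.000000 + (1-p)*0.135619] = 0.065495
  V(2,2) = exp(-r*dt) * [p*0.135619 + (1-p)*0.415841] = 0.268173
  V(1,0) = exp(-r*dt) * [p*0.000000 + (1-p)*0.065495] = 0.031630
  V(1,1) = exp(-r*dt) * [p*0.065495 + (1-p)*0.268173] = 0.162035
  V(0,0) = exp(-r*dt) * [p*0.031630 + (1-p)*0.162035] = 0.093960

Answer: Price = V(0,0) = 0.0940
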